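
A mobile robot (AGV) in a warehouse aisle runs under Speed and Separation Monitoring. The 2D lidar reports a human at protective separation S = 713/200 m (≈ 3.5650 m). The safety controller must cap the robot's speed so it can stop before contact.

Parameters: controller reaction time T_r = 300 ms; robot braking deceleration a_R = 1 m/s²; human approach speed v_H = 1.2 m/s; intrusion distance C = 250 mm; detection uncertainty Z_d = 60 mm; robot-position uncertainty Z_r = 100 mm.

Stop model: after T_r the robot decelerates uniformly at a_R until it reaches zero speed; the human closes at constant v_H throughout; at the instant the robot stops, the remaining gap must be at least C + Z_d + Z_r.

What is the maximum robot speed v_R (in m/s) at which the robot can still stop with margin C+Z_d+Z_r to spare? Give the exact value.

collect terms ⇒ (1/2)·v_R² + (3/2)·v_R + (-559/200) = 0
  disc = (3/2)² − 4·(1/2)·(-559/200) = 196/25 ; √disc = 14/5
  v_R = (−(3/2) + 14/5) / (2·(1/2)) = 13/10 m/s
check:
T_s = v_R/a_R = (13/10)/1 = 1.3000 s
robot covers v_R·T_r = 1.3000·0.3000 = 0.3900 m before braking
robot under decel: 1.3000²/(2·1.0000) = 0.8450 m
human over T_r+T_s: 1.2000·(0.3000+1.3000) = 1.9200 m
residual clearance needed = 0.2500+0.0600+0.1000 = 0.4100 m
sum ≈ 0.3900+0.8450+1.9200+0.4100 ≈ 3.5650 m = S ✓

v_R_max = 13/10 m/s = 1.3000 m/s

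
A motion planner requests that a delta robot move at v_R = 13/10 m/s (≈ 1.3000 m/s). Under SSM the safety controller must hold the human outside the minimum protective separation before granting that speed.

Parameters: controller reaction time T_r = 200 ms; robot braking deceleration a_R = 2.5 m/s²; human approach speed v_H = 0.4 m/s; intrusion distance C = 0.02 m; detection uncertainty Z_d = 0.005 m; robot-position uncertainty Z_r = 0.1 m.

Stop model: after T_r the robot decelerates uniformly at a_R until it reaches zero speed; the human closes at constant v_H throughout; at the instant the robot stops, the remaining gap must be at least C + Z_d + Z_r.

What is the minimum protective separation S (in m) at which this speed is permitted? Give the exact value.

S_min = 1011/1000 m = 1.0110 m

T_s = v_R/a_R = (13/10)/(5/2) = 0.5200 s
robot in T_r: 1.3000·0.2000 = 0.2600 m
robot under decel: 1.3000²/(2·2.5000) = 0.3380 m
human over T_r+T_s: 0.4000·(0.2000+0.5200) = 0.2880 m
margins: 0.0200+0.0050+0.1000 = 0.1250 m
S_min ≈ 0.2600+0.3380+0.2880+0.1250  ⇒  S_min = 1011/1000 m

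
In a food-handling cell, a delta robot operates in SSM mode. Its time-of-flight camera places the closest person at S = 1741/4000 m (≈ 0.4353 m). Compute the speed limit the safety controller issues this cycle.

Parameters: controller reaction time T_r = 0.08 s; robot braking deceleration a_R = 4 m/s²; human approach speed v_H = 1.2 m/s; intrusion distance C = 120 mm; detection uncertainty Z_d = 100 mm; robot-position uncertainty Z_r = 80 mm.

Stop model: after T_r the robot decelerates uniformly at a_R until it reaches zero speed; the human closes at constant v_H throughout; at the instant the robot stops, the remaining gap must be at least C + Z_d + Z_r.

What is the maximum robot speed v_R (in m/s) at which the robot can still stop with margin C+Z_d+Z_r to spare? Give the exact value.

v_R_max = 1/10 m/s = 0.1000 m/s

quadratic (1/8)·v² + (19/50)·v + (-157/4000) = 0
  disc = (19/50)² − 4·(1/8)·(-157/4000) = 6561/40000 ; √disc = 81/200
  v_R = (−(19/50) + 81/200) / (2·(1/8)) = 1/10 m/s
check:
braking lasts T_s = (1/10)/4 = 0.0250 s
robot covers v_R·T_r = 0.1000·0.0800 = 0.0080 m before braking
robot covers 0.1000·0.0250 − ½·4.0000·0.0250² = 0.0013 m while stopping
person approaches 1.2000·(0.0800+0.0250) = 0.1260 m
margins: 0.1200+0.1000+0.0800 = 0.3000 m
sum ≈ 0.0080+0.0013+0.1260+0.3000 ≈ 0.4353 m = S ✓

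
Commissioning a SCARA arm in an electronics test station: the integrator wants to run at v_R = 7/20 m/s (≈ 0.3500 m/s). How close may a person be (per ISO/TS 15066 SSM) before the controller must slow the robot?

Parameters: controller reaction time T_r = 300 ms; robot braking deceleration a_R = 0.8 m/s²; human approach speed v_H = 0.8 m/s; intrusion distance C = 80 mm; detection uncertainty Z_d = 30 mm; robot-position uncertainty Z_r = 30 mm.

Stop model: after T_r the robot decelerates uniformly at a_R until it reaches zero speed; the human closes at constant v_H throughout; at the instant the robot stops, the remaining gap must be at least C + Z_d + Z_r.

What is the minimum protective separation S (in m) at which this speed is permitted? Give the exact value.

S_min = 2917/3200 m = 0.9116 m

stop time T_s = (7/20)/(4/5) = 0.4375 s
reaction-phase robot travel = 0.3500·0.3000 = 0.1050 m
braking distance = 0.3500²/(2·0.8000) = 0.0766 m
human closes 0.8000·0.7375 = 0.5900 m
residual clearance needed = 0.0800+0.0300+0.0300 = 0.1400 m
S_min ≈ 0.1050+0.0766+0.5900+0.1400  ⇒  S_min = 2917/3200 m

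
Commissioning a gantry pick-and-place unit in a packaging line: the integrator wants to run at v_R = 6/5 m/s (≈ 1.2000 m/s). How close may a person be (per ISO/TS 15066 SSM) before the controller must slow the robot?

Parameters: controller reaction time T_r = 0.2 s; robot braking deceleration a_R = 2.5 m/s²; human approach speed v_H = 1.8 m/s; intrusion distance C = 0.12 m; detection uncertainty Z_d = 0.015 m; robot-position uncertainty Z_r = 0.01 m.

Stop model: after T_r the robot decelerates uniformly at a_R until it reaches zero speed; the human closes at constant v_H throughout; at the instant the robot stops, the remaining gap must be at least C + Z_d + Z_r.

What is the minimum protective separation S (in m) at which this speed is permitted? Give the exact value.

S_min = 1897/1000 m = 1.8970 m

T_s = v_R/a_R = (6/5)/(5/2) = 0.4800 s
robot in T_r: 1.2000·0.2000 = 0.2400 m
robot covers 1.2000·0.4800 − ½·2.5000·0.4800² = 0.2880 m while stopping
human over T_r+T_s: 1.8000·(0.2000+0.4800) = 1.2240 m
margins: 0.1200+0.0150+0.0100 = 0.1450 m
S_min ≈ 0.2400+0.2880+1.2240+0.1450  ⇒  S_min = 1897/1000 m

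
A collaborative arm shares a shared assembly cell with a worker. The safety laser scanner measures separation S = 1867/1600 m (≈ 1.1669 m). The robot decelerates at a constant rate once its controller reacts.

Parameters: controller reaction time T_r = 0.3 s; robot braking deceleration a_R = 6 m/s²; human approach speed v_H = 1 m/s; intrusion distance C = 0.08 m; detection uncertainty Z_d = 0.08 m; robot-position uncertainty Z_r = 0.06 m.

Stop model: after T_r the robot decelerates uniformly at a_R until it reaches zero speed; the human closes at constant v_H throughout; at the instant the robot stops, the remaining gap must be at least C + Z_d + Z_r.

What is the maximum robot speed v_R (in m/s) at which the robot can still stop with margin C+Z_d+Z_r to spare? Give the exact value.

v_R_max = 23/20 m/s = 1.1500 m/s

collect terms ⇒ (1/12)·v_R² + (7/15)·v_R + (-207/320) = 0
  disc = (7/15)² − 4·(1/12)·(-207/320) = 6241/14400 ; √disc = 79/120
  v_R = (−(7/15) + 79/120) / (2·(1/12)) = 23/20 m/s
check:
stop time T_s = (23/20)/6 = 0.1917 s
robot covers v_R·T_r = 1.1500·0.3000 = 0.3450 m before braking
robot covers 1.1500·0.1917 − ½·6.0000·0.1917² = 0.1102 m while stopping
person approaches 1.0000·(0.3000+0.1917) = 0.4917 m
margins: 0.0800+0.0800+0.0600 = 0.2200 m
sum ≈ 0.3450+0.1102+0.4917+0.2200 ≈ 1.1669 m = S ✓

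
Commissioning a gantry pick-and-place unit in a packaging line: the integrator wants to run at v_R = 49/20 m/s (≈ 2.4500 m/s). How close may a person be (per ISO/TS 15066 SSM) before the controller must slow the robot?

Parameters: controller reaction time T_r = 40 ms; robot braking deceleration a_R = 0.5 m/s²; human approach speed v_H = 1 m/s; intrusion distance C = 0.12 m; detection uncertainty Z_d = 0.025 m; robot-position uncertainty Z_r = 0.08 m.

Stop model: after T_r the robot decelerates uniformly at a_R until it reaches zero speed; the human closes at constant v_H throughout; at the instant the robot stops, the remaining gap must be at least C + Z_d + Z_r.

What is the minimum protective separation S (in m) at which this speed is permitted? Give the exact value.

S_min = 22531/2000 m = 11.2655 m

T_s = v_R/a_R = (49/20)/(1/2) = 4.9000 s
reaction-phase robot travel = 2.4500·0.0400 = 0.0980 m
braking distance = 2.4500²/(2·0.5000) = 6.0025 m
human over T_r+T_s: 1.0000·(0.0400+4.9000) = 4.9400 m
residual clearance needed = 0.1200+0.0250+0.0800 = 0.2250 m
S_min ≈ 0.0980+6.0025+4.9400+0.2250  ⇒  S_min = 22531/2000 m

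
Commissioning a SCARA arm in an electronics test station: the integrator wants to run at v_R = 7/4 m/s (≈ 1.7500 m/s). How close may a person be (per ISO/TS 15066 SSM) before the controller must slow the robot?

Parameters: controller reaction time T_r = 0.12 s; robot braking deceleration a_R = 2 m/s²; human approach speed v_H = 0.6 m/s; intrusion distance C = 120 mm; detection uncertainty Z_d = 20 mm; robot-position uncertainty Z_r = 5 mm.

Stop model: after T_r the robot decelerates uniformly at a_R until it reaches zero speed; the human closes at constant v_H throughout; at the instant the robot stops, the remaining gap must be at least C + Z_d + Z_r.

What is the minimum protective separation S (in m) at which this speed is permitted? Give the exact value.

S_min = 13741/8000 m = 1.7176 m

stop time T_s = (7/4)/2 = 0.8750 s
reaction-phase robot travel = 1.7500·0.1200 = 0.2100 m
braking distance = 1.7500²/(2·2.0000) = 0.7656 m
human over T_r+T_s: 0.6000·(0.1200+0.8750) = 0.5970 m
residual clearance needed = 0.1200+0.0200+0.0050 = 0.1450 m
S_min ≈ 0.2100+0.7656+0.5970+0.1450  ⇒  S_min = 13741/8000 m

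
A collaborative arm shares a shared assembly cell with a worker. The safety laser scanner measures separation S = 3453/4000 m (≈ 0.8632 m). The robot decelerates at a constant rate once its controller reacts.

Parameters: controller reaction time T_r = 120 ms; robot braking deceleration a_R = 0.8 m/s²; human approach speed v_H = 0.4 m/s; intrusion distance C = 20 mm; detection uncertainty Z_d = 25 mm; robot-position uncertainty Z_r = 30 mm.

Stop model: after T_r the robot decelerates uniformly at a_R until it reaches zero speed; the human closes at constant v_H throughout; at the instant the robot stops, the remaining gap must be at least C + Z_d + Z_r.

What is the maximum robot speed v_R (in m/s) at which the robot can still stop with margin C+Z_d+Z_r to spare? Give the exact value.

v_R_max = 7/10 m/s = 0.7000 m/s

collect terms ⇒ (5/8)·v_R² + (31/50)·v_R + (-2961/4000) = 0
  disc = (31/50)² − 4·(5/8)·(-2961/4000) = 89401/40000 ; √disc = 299/200
  v_R = (−(31/50) + 299/200) / (2·(5/8)) = 7/10 m/s
check:
stop time T_s = (7/10)/(4/5) = 0.8750 s
robot covers v_R·T_r = 0.7000·0.1200 = 0.0840 m before braking
braking distance = 0.7000²/(2·0.8000) = 0.3063 m
human over T_r+T_s: 0.4000·(0.1200+0.8750) = 0.3980 m
margins: 0.0200+0.0250+0.0300 = 0.0750 m
sum ≈ 0.0840+0.3063+0.3980+0.0750 ≈ 0.8632 m = S ✓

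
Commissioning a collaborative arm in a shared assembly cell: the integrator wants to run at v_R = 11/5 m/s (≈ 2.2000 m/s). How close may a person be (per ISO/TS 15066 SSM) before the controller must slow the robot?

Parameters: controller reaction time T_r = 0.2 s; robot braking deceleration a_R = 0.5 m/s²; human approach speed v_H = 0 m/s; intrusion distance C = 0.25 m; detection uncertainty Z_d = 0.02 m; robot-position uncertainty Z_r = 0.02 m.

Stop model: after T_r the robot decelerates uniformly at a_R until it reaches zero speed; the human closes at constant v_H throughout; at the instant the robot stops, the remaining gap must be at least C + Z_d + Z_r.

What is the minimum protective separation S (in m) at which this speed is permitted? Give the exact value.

T_s = v_R/a_R = (11/5)/(1/2) = 4.4000 s
reaction-phase robot travel = 2.2000·0.2000 = 0.4400 m
braking distance = 2.2000²/(2·0.5000) = 4.8400 m
human over T_r+T_s: 0.0000·(0.2000+4.4000) = 0.0000 m
margins: 0.2500+0.0200+0.0200 = 0.2900 m
S_min ≈ 0.4400+4.8400+0.0000+0.2900  ⇒  S_min = 557/100 m

S_min = 557/100 m = 5.5700 m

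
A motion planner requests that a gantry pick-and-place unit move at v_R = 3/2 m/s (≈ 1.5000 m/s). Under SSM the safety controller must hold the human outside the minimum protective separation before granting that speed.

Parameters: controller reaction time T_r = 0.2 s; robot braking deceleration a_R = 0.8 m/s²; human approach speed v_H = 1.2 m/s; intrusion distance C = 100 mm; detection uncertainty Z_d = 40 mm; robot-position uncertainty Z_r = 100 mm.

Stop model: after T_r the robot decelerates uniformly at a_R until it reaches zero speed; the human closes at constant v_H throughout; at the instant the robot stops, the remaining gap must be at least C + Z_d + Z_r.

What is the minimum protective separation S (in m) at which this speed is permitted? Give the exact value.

S_min = 3549/800 m = 4.4363 m

T_s = v_R/a_R = (3/2)/(4/5) = 1.8750 s
reaction-phase robot travel = 1.5000·0.2000 = 0.3000 m
robot under decel: 1.5000²/(2·0.8000) = 1.4062 m
human over T_r+T_s: 1.2000·(0.2000+1.8750) = 2.4900 m
residual clearance needed = 0.1000+0.0400+0.1000 = 0.2400 m
S_min ≈ 0.3000+1.4062+2.4900+0.2400  ⇒  S_min = 3549/800 m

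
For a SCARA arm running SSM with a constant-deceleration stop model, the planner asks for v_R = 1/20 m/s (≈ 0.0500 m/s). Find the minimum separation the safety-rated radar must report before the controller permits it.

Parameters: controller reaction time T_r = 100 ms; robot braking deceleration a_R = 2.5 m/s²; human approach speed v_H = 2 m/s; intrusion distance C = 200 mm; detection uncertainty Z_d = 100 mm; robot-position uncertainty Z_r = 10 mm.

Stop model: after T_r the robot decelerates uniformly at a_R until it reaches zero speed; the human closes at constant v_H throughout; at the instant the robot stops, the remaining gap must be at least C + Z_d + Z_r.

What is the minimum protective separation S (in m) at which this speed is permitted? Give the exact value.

S_min = 1111/2000 m = 0.5555 m

T_s = v_R/a_R = (1/20)/(5/2) = 0.0200 s
robot in T_r: 0.0500·0.1000 = 0.0050 m
braking distance = 0.0500²/(2·2.5000) = 0.0005 m
human closes 2.0000·0.1200 = 0.2400 m
margins: 0.2000+0.1000+0.0100 = 0.3100 m
S_min ≈ 0.0050+0.0005+0.2400+0.3100  ⇒  S_min = 1111/2000 m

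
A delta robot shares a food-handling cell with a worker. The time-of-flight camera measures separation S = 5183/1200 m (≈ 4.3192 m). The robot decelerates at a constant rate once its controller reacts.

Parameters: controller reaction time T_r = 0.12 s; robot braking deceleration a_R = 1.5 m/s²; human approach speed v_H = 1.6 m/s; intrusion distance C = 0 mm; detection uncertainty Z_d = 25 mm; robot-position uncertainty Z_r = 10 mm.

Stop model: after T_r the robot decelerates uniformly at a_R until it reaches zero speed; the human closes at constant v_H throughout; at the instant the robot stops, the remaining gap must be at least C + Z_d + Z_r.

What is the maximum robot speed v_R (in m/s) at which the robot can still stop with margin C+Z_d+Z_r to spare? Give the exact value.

v_R_max = 43/20 m/s = 2.1500 m/s

quadratic (1/3)·v² + (89/75)·v + (-24553/6000) = 0
  disc = (89/75)² − 4·(1/3)·(-24553/6000) = 17161/2500 ; √disc = 131/50
  v_R = (−(89/75) + 131/50) / (2·(1/3)) = 43/20 m/s
check:
braking lasts T_s = (43/20)/(3/2) = 1.4333 s
robot in T_r: 2.1500·0.1200 = 0.2580 m
robot under decel: 2.1500²/(2·1.5000) = 1.5408 m
human closes 1.6000·1.5533 = 2.4853 m
residual clearance needed = 0.0000+0.0250+0.0100 = 0.0350 m
sum ≈ 0.2580+1.5408+2.4853+0.0350 ≈ 4.3192 m = S ✓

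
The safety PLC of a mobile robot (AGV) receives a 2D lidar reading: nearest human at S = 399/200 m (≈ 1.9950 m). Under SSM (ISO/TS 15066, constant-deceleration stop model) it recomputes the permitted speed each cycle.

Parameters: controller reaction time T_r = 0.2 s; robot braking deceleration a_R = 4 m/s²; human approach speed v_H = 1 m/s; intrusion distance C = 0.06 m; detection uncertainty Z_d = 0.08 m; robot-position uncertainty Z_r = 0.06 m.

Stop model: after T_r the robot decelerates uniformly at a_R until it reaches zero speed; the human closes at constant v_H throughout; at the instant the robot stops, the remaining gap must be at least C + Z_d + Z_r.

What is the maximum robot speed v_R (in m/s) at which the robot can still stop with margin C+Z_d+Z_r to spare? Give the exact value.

v_R_max = 11/5 m/s = 2.2000 m/s

quadratic (1/8)·v² + (9/20)·v + (-319/200) = 0
  disc = (9/20)² − 4·(1/8)·(-319/200) = 1 ; √disc = 1
  v_R = (−(9/20) + 1) / (2·(1/8)) = 11/5 m/s
check:
braking lasts T_s = (11/5)/4 = 0.5500 s
robot in T_r: 2.2000·0.2000 = 0.4400 m
robot covers 2.2000·0.5500 − ½·4.0000·0.5500² = 0.6050 m while stopping
human over T_r+T_s: 1.0000·(0.2000+0.5500) = 0.7500 m
C+Z_d+Z_r = 0.0600+0.0800+0.0600 = 0.2000 m
sum ≈ 0.4400+0.6050+0.7500+0.2000 ≈ 1.9950 m = S ✓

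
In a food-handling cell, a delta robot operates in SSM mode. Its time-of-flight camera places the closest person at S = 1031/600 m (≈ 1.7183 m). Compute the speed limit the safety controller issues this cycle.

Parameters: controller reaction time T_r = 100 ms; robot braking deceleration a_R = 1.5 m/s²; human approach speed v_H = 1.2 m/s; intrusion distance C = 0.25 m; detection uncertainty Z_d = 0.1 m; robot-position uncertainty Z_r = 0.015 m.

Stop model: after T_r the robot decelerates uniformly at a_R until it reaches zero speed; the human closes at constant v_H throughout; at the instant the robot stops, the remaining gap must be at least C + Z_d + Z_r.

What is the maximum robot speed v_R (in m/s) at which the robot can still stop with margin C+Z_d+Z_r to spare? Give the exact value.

at the boundary: (1/3)·v² + (9/10)·v + (-37/30) = 0
  disc = (9/10)² − 4·(1/3)·(-37/30) = 2209/900 ; √disc = 47/30
  v_R = (−(9/10) + 47/30) / (2·(1/3)) = 1 m/s
check:
T_s = v_R/a_R = 1/(3/2) = 0.6667 s
robot in T_r: 1.0000·0.1000 = 0.1000 m
robot covers 1.0000·0.6667 − ½·1.5000·0.6667² = 0.3333 m while stopping
person approaches 1.2000·(0.1000+0.6667) = 0.9200 m
C+Z_d+Z_r = 0.2500+0.1000+0.0150 = 0.3650 m
sum ≈ 0.1000+0.3333+0.9200+0.3650 ≈ 1.7183 m = S ✓

v_R_max = 1 m/s = 1.0000 m/s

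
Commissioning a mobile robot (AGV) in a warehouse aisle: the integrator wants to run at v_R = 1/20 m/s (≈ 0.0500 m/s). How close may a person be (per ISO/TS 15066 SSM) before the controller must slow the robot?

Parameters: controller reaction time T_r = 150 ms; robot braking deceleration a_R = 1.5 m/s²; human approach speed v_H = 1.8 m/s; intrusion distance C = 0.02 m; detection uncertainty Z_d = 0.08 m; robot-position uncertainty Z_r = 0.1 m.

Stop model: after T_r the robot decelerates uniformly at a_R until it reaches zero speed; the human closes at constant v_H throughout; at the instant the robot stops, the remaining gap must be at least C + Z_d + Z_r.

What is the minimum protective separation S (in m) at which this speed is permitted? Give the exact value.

S_min = 323/600 m = 0.5383 m

T_s = v_R/a_R = (1/20)/(3/2) = 0.0333 s
robot covers v_R·T_r = 0.0500·0.1500 = 0.0075 m before braking
robot under decel: 0.0500²/(2·1.5000) = 0.0008 m
human over T_r+T_s: 1.8000·(0.1500+0.0333) = 0.3300 m
margins: 0.0200+0.0800+0.1000 = 0.2000 m
S_min ≈ 0.0075+0.0008+0.3300+0.2000  ⇒  S_min = 323/600 m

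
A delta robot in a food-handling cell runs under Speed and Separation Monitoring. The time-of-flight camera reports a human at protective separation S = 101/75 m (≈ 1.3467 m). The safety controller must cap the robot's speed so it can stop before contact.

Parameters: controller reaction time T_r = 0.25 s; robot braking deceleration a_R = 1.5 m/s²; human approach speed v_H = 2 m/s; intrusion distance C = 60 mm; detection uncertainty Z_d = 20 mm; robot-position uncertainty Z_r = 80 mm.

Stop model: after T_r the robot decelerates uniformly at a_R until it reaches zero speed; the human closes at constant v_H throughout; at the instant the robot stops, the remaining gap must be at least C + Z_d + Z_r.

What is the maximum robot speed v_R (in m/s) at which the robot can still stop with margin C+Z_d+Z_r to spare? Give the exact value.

collect terms ⇒ (1/3)·v_R² + (19/12)·v_R + (-103/150) = 0
  disc = (19/12)² − 4·(1/3)·(-103/150) = 1369/400 ; √disc = 37/20
  v_R = (−(19/12) + 37/20) / (2·(1/3)) = 2/5 m/s
check:
T_s = v_R/a_R = (2/5)/(3/2) = 0.2667 s
robot covers v_R·T_r = 0.4000·0.2500 = 0.1000 m before braking
braking distance = 0.4000²/(2·1.5000) = 0.0533 m
human closes 2.0000·0.5167 = 1.0333 m
C+Z_d+Z_r = 0.0600+0.0200+0.0800 = 0.1600 m
sum ≈ 0.1000+0.0533+1.0333+0.1600 ≈ 1.3467 m = S ✓

v_R_max = 2/5 m/s = 0.4000 m/s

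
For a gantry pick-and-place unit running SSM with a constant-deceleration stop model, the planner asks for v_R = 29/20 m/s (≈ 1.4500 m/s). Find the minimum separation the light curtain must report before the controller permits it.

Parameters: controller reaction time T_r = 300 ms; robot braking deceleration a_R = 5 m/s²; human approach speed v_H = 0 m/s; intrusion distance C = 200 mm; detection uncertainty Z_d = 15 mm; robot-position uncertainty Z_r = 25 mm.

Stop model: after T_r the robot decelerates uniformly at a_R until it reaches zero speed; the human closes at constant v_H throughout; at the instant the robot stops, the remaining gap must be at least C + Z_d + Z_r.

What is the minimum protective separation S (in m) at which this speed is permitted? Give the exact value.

S_min = 3541/4000 m = 0.8852 m

T_s = v_R/a_R = (29/20)/5 = 0.2900 s
robot in T_r: 1.4500·0.3000 = 0.4350 m
robot under decel: 1.4500²/(2·5.0000) = 0.2102 m
human closes 0.0000·0.5900 = 0.0000 m
C+Z_d+Z_r = 0.2000+0.0150+0.0250 = 0.2400 m
S_min ≈ 0.4350+0.2102+0.0000+0.2400  ⇒  S_min = 3541/4000 m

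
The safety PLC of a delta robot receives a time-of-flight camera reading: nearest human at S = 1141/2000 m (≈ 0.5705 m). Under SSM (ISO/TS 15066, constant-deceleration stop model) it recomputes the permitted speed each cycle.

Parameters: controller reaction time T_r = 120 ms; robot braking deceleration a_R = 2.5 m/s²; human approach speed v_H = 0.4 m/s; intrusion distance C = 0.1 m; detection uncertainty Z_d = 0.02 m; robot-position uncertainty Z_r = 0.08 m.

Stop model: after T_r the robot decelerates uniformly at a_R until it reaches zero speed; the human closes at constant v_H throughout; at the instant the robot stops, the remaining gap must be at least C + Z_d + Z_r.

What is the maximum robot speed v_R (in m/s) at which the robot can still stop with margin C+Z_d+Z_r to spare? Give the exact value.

v_R_max = 3/4 m/s = 0.7500 m/s

at the boundary: (1/5)·v² + (7/25)·v + (-129/400) = 0
  disc = (7/25)² − 4·(1/5)·(-129/400) = 841/2500 ; √disc = 29/50
  v_R = (−(7/25) + 29/50) / (2·(1/5)) = 3/4 m/s
check:
braking lasts T_s = (3/4)/(5/2) = 0.3000 s
robot covers v_R·T_r = 0.7500·0.1200 = 0.0900 m before braking
robot covers 0.7500·0.3000 − ½·2.5000·0.3000² = 0.1125 m while stopping
human over T_r+T_s: 0.4000·(0.1200+0.3000) = 0.1680 m
residual clearance needed = 0.1000+0.0200+0.0800 = 0.2000 m
sum ≈ 0.0900+0.1125+0.1680+0.2000 ≈ 0.5705 m = S ✓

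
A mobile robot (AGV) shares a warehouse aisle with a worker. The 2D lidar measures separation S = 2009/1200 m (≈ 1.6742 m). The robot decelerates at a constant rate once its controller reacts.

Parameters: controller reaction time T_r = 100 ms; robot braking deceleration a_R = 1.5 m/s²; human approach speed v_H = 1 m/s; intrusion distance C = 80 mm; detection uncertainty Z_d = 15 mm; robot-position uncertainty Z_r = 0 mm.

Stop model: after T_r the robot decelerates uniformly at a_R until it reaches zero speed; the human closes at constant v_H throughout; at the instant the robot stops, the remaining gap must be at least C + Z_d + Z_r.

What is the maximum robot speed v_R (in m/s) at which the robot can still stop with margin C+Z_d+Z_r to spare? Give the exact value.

quadratic (1/3)·v² + (23/30)·v + (-71/48) = 0
  disc = (23/30)² − 4·(1/3)·(-71/48) = 64/25 ; √disc = 8/5
  v_R = (−(23/30) + 8/5) / (2·(1/3)) = 5/4 m/s
check:
stop time T_s = (5/4)/(3/2) = 0.8333 s
reaction-phase robot travel = 1.2500·0.1000 = 0.1250 m
robot under decel: 1.2500²/(2·1.5000) = 0.5208 m
person approaches 1.0000·(0.1000+0.8333) = 0.9333 m
C+Z_d+Z_r = 0.0800+0.0150+0.0000 = 0.0950 m
sum ≈ 0.1250+0.5208+0.9333+0.0950 ≈ 1.6742 m = S ✓

v_R_max = 5/4 m/s = 1.2500 m/s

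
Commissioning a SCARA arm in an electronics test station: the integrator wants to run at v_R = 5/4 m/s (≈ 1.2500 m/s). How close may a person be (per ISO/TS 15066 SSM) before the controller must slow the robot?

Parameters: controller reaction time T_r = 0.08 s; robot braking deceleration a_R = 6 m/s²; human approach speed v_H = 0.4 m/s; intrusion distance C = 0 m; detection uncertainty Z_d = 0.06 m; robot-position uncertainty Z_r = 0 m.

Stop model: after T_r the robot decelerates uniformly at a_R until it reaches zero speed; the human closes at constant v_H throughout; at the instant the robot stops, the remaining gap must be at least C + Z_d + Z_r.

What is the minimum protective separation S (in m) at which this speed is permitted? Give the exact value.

S_min = 9733/24000 m = 0.4055 m

stop time T_s = (5/4)/6 = 0.2083 s
robot in T_r: 1.2500·0.0800 = 0.1000 m
robot covers 1.2500·0.2083 − ½·6.0000·0.2083² = 0.1302 m while stopping
human closes 0.4000·0.2883 = 0.1153 m
residual clearance needed = 0.0000+0.0600+0.0000 = 0.0600 m
S_min ≈ 0.1000+0.1302+0.1153+0.0600  ⇒  S_min = 9733/24000 m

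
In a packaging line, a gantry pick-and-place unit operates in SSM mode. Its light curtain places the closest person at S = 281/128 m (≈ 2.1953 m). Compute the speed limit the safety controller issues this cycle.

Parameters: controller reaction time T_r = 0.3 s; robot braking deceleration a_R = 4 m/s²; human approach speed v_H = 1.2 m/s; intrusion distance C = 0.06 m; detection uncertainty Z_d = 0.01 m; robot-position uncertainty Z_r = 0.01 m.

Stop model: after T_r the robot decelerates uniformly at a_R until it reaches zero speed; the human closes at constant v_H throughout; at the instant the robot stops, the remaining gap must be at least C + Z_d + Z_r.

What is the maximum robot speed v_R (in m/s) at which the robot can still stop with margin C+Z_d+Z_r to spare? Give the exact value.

v_R_max = 41/20 m/s = 2.0500 m/s

at the boundary: (1/8)·v² + (3/5)·v + (-5617/3200) = 0
  disc = (3/5)² − 4·(1/8)·(-5617/3200) = 7921/6400 ; √disc = 89/80
  v_R = (−(3/5) + 89/80) / (2·(1/8)) = 41/20 m/s
check:
stop time T_s = (41/20)/4 = 0.5125 s
robot in T_r: 2.0500·0.3000 = 0.6150 m
robot covers 2.0500·0.5125 − ½·4.0000·0.5125² = 0.5253 m while stopping
human closes 1.2000·0.8125 = 0.9750 m
margins: 0.0600+0.0100+0.0100 = 0.0800 m
sum ≈ 0.6150+0.5253+0.9750+0.0800 ≈ 2.1953 m = S ✓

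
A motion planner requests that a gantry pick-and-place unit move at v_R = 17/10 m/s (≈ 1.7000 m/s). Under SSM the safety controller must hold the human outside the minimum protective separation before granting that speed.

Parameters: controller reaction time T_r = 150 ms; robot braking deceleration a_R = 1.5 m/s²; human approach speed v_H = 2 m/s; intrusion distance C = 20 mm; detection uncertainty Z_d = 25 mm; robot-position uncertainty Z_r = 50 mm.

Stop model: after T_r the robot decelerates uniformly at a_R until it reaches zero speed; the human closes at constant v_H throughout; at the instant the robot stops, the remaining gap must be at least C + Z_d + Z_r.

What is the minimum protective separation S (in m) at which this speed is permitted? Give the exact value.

S_min = 97/25 m = 3.8800 m

stop time T_s = (17/10)/(3/2) = 1.1333 s
robot covers v_R·T_r = 1.7000·0.1500 = 0.2550 m before braking
robot under decel: 1.7000²/(2·1.5000) = 0.9633 m
human over T_r+T_s: 2.0000·(0.1500+1.1333) = 2.5667 m
residual clearance needed = 0.0200+0.0250+0.0500 = 0.0950 m
S_min ≈ 0.2550+0.9633+2.5667+0.0950  ⇒  S_min = 97/25 m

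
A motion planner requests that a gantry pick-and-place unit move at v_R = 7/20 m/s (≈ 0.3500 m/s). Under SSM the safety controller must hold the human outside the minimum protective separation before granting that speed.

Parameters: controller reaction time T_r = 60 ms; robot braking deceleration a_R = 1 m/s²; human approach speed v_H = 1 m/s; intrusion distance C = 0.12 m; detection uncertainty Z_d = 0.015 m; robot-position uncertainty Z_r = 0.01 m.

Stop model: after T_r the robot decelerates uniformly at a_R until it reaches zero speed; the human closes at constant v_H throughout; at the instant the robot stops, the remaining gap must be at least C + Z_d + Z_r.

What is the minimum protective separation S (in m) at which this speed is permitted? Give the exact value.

braking lasts T_s = (7/20)/1 = 0.3500 s
robot covers v_R·T_r = 0.3500·0.0600 = 0.0210 m before braking
braking distance = 0.3500²/(2·1.0000) = 0.0612 m
human over T_r+T_s: 1.0000·(0.0600+0.3500) = 0.4100 m
margins: 0.1200+0.0150+0.0100 = 0.1450 m
S_min ≈ 0.0210+0.0612+0.4100+0.1450  ⇒  S_min = 2549/4000 m

S_min = 2549/4000 m = 0.6372 m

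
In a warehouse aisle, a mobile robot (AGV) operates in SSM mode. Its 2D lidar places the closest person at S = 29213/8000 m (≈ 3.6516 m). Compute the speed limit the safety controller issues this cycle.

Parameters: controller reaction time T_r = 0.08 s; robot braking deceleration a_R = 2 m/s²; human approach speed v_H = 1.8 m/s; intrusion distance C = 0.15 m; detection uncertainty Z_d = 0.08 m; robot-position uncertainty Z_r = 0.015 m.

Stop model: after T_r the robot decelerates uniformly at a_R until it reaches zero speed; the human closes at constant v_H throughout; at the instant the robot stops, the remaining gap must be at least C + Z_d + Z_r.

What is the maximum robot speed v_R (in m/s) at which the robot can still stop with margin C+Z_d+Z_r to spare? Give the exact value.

v_R_max = 43/20 m/s = 2.1500 m/s

quadratic (1/4)·v² + (49/50)·v + (-26101/8000) = 0
  disc = (49/50)² − 4·(1/4)·(-26101/8000) = 168921/40000 ; √disc = 411/200
  v_R = (−(49/50) + 411/200) / (2·(1/4)) = 43/20 m/s
check:
T_s = v_R/a_R = (43/20)/2 = 1.0750 s
robot in T_r: 2.1500·0.0800 = 0.1720 m
robot covers 2.1500·1.0750 − ½·2.0000·1.0750² = 1.1556 m while stopping
human over T_r+T_s: 1.8000·(0.0800+1.0750) = 2.0790 m
C+Z_d+Z_r = 0.1500+0.0800+0.0150 = 0.2450 m
sum ≈ 0.1720+1.1556+2.0790+0.2450 ≈ 3.6516 m = S ✓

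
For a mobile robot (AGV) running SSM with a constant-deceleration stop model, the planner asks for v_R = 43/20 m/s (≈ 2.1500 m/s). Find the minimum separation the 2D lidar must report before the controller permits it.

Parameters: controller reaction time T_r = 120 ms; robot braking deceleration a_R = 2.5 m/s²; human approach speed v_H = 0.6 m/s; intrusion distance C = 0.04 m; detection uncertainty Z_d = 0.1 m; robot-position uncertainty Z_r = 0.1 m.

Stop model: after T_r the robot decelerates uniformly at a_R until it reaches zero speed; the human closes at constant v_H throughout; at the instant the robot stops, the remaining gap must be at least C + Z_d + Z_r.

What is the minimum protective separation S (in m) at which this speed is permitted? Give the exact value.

stop time T_s = (43/20)/(5/2) = 0.8600 s
robot covers v_R·T_r = 2.1500·0.1200 = 0.2580 m before braking
braking distance = 2.1500²/(2·2.5000) = 0.9245 m
human over T_r+T_s: 0.6000·(0.1200+0.8600) = 0.5880 m
residual clearance needed = 0.0400+0.1000+0.1000 = 0.2400 m
S_min ≈ 0.2580+0.9245+0.5880+0.2400  ⇒  S_min = 4021/2000 m

S_min = 4021/2000 m = 2.0105 m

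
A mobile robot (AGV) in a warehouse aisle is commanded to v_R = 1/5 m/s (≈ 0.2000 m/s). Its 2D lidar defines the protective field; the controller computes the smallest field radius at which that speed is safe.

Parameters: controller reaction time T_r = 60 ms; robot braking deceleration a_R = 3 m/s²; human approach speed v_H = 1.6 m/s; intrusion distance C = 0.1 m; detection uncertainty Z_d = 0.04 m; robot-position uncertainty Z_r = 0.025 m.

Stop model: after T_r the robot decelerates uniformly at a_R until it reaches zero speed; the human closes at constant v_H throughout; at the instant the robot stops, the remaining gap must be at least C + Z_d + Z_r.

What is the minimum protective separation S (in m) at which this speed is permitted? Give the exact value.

T_s = v_R/a_R = (1/5)/3 = 0.0667 s
robot covers v_R·T_r = 0.2000·0.0600 = 0.0120 m before braking
robot under decel: 0.2000²/(2·3.0000) = 0.0067 m
person approaches 1.6000·(0.0600+0.0667) = 0.2027 m
C+Z_d+Z_r = 0.1000+0.0400+0.0250 = 0.1650 m
S_min ≈ 0.0120+0.0067+0.2027+0.1650  ⇒  S_min = 1159/3000 m

S_min = 1159/3000 m = 0.3863 m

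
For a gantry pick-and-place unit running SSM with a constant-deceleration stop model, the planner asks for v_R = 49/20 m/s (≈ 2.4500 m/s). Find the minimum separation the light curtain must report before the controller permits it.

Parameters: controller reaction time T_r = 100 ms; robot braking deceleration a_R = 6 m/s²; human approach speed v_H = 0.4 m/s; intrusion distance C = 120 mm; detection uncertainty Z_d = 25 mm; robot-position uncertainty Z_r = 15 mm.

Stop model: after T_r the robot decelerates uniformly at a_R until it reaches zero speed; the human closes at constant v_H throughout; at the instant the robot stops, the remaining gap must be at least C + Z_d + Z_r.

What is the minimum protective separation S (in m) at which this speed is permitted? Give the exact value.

S_min = 5321/4800 m = 1.1085 m

braking lasts T_s = (49/20)/6 = 0.4083 s
robot in T_r: 2.4500·0.1000 = 0.2450 m
robot under decel: 2.4500²/(2·6.0000) = 0.5002 m
human over T_r+T_s: 0.4000·(0.1000+0.4083) = 0.2033 m
residual clearance needed = 0.1200+0.0250+0.0150 = 0.1600 m
S_min ≈ 0.2450+0.5002+0.2033+0.1600  ⇒  S_min = 5321/4800 m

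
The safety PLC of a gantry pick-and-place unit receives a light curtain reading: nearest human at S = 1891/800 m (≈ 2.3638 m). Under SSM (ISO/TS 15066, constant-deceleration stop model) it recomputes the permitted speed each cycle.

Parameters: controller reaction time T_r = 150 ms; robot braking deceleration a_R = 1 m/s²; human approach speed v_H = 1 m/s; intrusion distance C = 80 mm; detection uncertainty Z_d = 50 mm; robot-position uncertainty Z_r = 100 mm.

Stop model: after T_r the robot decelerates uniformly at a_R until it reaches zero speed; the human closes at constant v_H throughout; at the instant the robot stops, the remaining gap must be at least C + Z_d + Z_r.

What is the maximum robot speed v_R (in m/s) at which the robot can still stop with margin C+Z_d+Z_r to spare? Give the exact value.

at the boundary: (1/2)·v² + (23/20)·v + (-1587/800) = 0
  disc = (23/20)² − 4·(1/2)·(-1587/800) = 529/100 ; √disc = 23/10
  v_R = (−(23/20) + 23/10) / (2·(1/2)) = 23/20 m/s
check:
stop time T_s = (23/20)/1 = 1.1500 s
robot covers v_R·T_r = 1.1500·0.1500 = 0.1725 m before braking
robot covers 1.1500·1.1500 − ½·1.0000·1.1500² = 0.6613 m while stopping
human over T_r+T_s: 1.0000·(0.1500+1.1500) = 1.3000 m
residual clearance needed = 0.0800+0.0500+0.1000 = 0.2300 m
sum ≈ 0.1725+0.6613+1.3000+0.2300 ≈ 2.3638 m = S ✓

v_R_max = 23/20 m/s = 1.1500 m/s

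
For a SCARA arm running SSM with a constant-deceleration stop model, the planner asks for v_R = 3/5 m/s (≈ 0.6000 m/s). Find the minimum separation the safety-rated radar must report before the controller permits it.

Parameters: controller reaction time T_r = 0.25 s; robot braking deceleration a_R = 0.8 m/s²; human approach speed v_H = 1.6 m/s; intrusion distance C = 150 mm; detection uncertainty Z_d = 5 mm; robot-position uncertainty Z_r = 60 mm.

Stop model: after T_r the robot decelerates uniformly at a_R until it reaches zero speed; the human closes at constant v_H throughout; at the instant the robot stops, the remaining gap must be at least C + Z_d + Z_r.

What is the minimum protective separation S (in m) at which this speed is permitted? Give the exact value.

T_s = v_R/a_R = (3/5)/(4/5) = 0.7500 s
robot in T_r: 0.6000·0.2500 = 0.1500 m
robot under decel: 0.6000²/(2·0.8000) = 0.2250 m
human closes 1.6000·1.0000 = 1.6000 m
C+Z_d+Z_r = 0.1500+0.0050+0.0600 = 0.2150 m
S_min ≈ 0.1500+0.2250+1.6000+0.2150  ⇒  S_min = 219/100 m

S_min = 219/100 m = 2.1900 m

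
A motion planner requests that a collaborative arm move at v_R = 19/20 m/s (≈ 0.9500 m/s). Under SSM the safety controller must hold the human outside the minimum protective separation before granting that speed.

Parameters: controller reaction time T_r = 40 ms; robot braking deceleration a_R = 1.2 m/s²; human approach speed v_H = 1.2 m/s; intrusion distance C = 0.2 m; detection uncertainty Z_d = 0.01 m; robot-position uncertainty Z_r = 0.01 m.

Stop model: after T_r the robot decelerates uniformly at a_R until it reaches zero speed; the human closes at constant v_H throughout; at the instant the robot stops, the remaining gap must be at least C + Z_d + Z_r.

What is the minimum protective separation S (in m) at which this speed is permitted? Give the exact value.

S_min = 39169/24000 m = 1.6320 m

braking lasts T_s = (19/20)/(6/5) = 0.7917 s
reaction-phase robot travel = 0.9500·0.0400 = 0.0380 m
robot under decel: 0.9500²/(2·1.2000) = 0.3760 m
human closes 1.2000·0.8317 = 0.9980 m
C+Z_d+Z_r = 0.2000+0.0100+0.0100 = 0.2200 m
S_min ≈ 0.0380+0.3760+0.9980+0.2200  ⇒  S_min = 39169/24000 m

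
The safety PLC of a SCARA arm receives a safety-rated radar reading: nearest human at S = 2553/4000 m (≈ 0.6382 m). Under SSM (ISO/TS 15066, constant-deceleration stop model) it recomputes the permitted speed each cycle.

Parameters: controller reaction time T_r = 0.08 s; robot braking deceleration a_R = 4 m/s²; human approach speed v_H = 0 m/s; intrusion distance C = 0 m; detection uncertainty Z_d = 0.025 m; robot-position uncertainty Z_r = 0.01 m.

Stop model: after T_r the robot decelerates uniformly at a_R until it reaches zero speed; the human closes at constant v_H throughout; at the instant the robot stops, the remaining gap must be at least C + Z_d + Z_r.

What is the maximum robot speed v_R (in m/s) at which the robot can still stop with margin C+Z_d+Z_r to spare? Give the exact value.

v_R_max = 19/10 m/s = 1.9000 m/s

quadratic (1/8)·v² + (2/25)·v + (-2413/4000) = 0
  disc = (2/25)² − 4·(1/8)·(-2413/4000) = 12321/40000 ; √disc = 111/200
  v_R = (−(2/25) + 111/200) / (2·(1/8)) = 19/10 m/s
check:
T_s = v_R/a_R = (19/10)/4 = 0.4750 s
robot covers v_R·T_r = 1.9000·0.0800 = 0.1520 m before braking
braking distance = 1.9000²/(2·4.0000) = 0.4512 m
human closes 0.0000·0.5550 = 0.0000 m
C+Z_d+Z_r = 0.0000+0.0250+0.0100 = 0.0350 m
sum ≈ 0.1520+0.4512+0.0000+0.0350 ≈ 0.6382 m = S ✓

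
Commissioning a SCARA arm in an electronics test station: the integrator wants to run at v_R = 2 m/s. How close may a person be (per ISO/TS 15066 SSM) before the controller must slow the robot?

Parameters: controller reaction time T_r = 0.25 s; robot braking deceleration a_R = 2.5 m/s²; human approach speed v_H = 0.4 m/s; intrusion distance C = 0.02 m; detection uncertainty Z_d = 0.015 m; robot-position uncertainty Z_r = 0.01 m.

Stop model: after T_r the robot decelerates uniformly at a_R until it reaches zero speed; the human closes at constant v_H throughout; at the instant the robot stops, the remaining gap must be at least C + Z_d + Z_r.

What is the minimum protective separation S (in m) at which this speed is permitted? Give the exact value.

stop time T_s = 2/(5/2) = 0.8000 s
robot in T_r: 2.0000·0.2500 = 0.5000 m
braking distance = 2.0000²/(2·2.5000) = 0.8000 m
human over T_r+T_s: 0.4000·(0.2500+0.8000) = 0.4200 m
residual clearance needed = 0.0200+0.0150+0.0100 = 0.0450 m
S_min ≈ 0.5000+0.8000+0.4200+0.0450  ⇒  S_min = 353/200 m

S_min = 353/200 m = 1.7650 m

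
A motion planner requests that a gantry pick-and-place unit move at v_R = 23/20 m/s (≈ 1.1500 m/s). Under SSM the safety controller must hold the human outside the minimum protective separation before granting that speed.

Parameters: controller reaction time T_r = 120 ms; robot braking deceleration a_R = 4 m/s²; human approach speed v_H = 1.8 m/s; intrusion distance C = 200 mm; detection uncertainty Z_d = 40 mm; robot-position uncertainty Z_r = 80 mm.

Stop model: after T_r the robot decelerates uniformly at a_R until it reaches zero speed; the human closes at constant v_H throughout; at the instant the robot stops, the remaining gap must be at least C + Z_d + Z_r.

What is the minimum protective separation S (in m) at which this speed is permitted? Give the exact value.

S_min = 21709/16000 m = 1.3568 m

T_s = v_R/a_R = (23/20)/4 = 0.2875 s
robot in T_r: 1.1500·0.1200 = 0.1380 m
robot covers 1.1500·0.2875 − ½·4.0000·0.2875² = 0.1653 m while stopping
human over T_r+T_s: 1.8000·(0.1200+0.2875) = 0.7335 m
margins: 0.2000+0.0400+0.0800 = 0.3200 m
S_min ≈ 0.1380+0.1653+0.7335+0.3200  ⇒  S_min = 21709/16000 m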